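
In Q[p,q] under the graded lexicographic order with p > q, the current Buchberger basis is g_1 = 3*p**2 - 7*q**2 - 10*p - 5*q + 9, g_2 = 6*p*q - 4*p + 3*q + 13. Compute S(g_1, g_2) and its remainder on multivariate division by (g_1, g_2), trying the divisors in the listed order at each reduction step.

S(g_1, g_2) = -7/3*q**3 + 2/3*p**2 - 23/6*p*q - 5/3*q**2 - 13/6*p + 3*q; remainder on division = -7/3*q**3 - 1/9*q**2 - 5/2*p + 217/36*q + 227/36.

lcm(LM(g_1), LM(g_2)) = p**2*q.
S = (lcm/LT(g_1))·g_1 − (lcm/LT(g_2))·g_2 = -7/3*q**3 + 2/3*p**2 - 23/6*p*q - 5/3*q**2 - 13/6*p + 3*q.
Reduce S modulo (g_1, g_2) in that order:
  leading term q**3: no divisor's leading term divides it; move -7/3*q**3 to the remainder.
  leading term p**2: subtract (2/9)·g_1 from 2/3*p**2 - 23/6*p*q - 5/3*q**2 - 13/6*p + 3*q → -23/6*p*q - 1/9*q**2 + 1/18*p + 37/9*q - 2
  leading term p*q: subtract (-23/36)·g_2 from -23/6*p*q - 1/9*q**2 + 1/18*p + 37/9*q - 2 → -1/9*q**2 - 5/2*p + 217/36*q + 227/36
  leading term q**2: no divisor's leading term divides it; move -1/9*q**2 to the remainder.
  leading term p: no divisor's leading term divides it; move -5/2*p to the remainder.
  leading term q: no divisor's leading term divides it; move 217/36*q to the remainder.
  leading term 1: no divisor's leading term divides it; move 227/36 to the remainder.
The remainder -7/3*q**3 - 1/9*q**2 - 5/2*p + 217/36*q + 227/36 is nonzero, so it would be added as the next basis element.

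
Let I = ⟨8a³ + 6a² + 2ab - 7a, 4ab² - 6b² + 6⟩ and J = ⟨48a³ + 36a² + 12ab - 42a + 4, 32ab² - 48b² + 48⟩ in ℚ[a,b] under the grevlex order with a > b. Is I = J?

Equality of ideals is decidable: compute both reduced Gröbner bases (unique for the ordering) and check whether they agree.
Buchberger on the first generating set:
f_1 = 8a³ + 6a² + 2ab - 7a, LT = a³.
f_2 = 4ab² - 6b² + 6, LT = ab².

S(f_1,f_2): lcm = a³b². S = 9/4a²b² + ¼ab³ - ⅞ab² - 3/2a².
  reduce S modulo (f_1, f_2):
  remainder ⅜b³ - 3/2a² + 15/4b² - 27/8a - ⅜b - 15/4 ≠ 0; add g_3 = ⅜b³ - 3/2a² + 15/4b² - 27/8a - ⅜b - 15/4 to the basis.

The other S-polynomials (S(f_1,g_3), S(f_2,g_3)) all reduce to 0 modulo the current basis, so we have a Gröbner basis.
Inter-reduce: drop elements whose leading term is divisible by another's, tail-reduce, and make monic.
Reduced Gröbner basis: {a³ + ¾a² + ¼ab - ⅞a, ab² - 3/2b² + 3/2, b³ - 4a² + 10b² - 9a - b - 10}.

Buchberger on the second generating set:
h_1 = 48a³ + 36a² + 12ab - 42a + 4, LT = a³.
h_2 = 32ab² - 48b² + 48, LT = ab².

S(h_1,h_2): lcm = a³b². S = 9/4a²b² + ¼ab³ - ⅞ab² - 3/2a² + 1/12b².
  reduce S modulo (h_1, h_2):
  remainder ⅜b³ - 3/2a² + 23/6b² - 27/8a - ⅜b - 15/4 ≠ 0; add k_3 = ⅜b³ - 3/2a² + 23/6b² - 27/8a - ⅜b - 15/4 to the basis.

The other S-polynomials (S(h_1,k_3), S(h_2,k_3)) all reduce to 0 modulo the current basis, so we have a Gröbner basis.
Inter-reduce: drop elements whose leading term is divisible by another's, tail-reduce, and make monic.
Reduced Gröbner basis: {a³ + ¾a² + ¼ab - ⅞a + 1/12, ab² - 3/2b² + 3/2, b³ - 4a² + 92/9b² - 9a - b - 10}.

These differ, so the ideals are not equal.

No, the ideals differ.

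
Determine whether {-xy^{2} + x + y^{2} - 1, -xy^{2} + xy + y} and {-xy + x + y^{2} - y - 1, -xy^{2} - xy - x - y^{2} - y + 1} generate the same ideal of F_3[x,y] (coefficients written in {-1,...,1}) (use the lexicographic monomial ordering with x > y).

For a fixed monomial order, each ideal has a unique reduced Gröbner basis; comparing bases decides equality.
Buchberger on the first generating set:
f_1 = -xy^{2} + x + y^{2} - 1, LT = xy^{2}.
f_2 = -xy^{2} + xy + y, LT = xy^{2}.

S(f_1,f_2): lcm = xy^{2}. S = xy - x - y^{2} + y + 1.
  leading term xy: no divisor's leading term divides it; move xy to the remainder.
  leading term x: no divisor's leading term divides it; move -x to the remainder.
  leading term y^{2}: no divisor's leading term divides it; move -y^{2} to the remainder.
  leading term y: no divisor's leading term divides it; move y to the remainder.
  leading term 1: no divisor's leading term divides it; move 1 to the remainder.
  remainder xy - x - y^{2} + y + 1 ≠ 0; add g_3 = xy - x - y^{2} + y + 1 to the basis.

S(f_1,g_3): lcm = xy^{2}. S = xy - x + y^{3} + y^{2} - y + 1.
  leading term xy: subtract (1)·g_3 from xy - x + y^{3} + y^{2} - y + 1 → y^{3} - y^{2} + y
  leading term y^{3}: no divisor's leading term divides it; move y^{3} to the remainder.
  leading term y^{2}: no divisor's leading term divides it; move -y^{2} to the remainder.
  leading term y: no divisor's leading term divides it; move y to the remainder.
  remainder y^{3} - y^{2} + y ≠ 0; add g_4 = y^{3} - y^{2} + y to the basis.

S(f_1,g_4): lcm = xy^{3}. S = xy^{2} + xy - y^{3} + y.
  leading term xy^{2}: subtract (-1)·f_1 from xy^{2} + xy - y^{3} + y → xy + x - y^{3} + y^{2} + y - 1
  leading term xy: subtract (1)·g_3 from xy + x - y^{3} + y^{2} + y - 1 → -x - y^{3} - y^{2} + 1
  leading term x: no divisor's leading term divides it; move -x to the remainder.
  leading term y^{3}: subtract (-1)·g_4 from -y^{3} - y^{2} + 1 → y^{2} + y + 1
  leading term y^{2}: no divisor's leading term divides it; move y^{2} to the remainder.
  leading term y: no divisor's leading term divides it; move y to the remainder.
  leading term 1: no divisor's leading term divides it; move 1 to the remainder.
  remainder -x + y^{2} + y + 1 ≠ 0; add g_5 = -x + y^{2} + y + 1 to the basis.

The other S-polynomials (S(f_2,g_3), S(f_2,g_4), S(g_3,g_4), S(f_1,g_5), S(f_2,g_5), S(g_3,g_5), S(g_4,g_5)) all reduce to 0 modulo the current basis, so we have a Gröbner basis.
Inter-reduce: drop elements whose leading term is divisible by another's, tail-reduce, and make monic.
Reduced Gröbner basis: {x - y^{2} - y - 1, y^{3} - y^{2} + y}.

Buchberger on the second generating set:
h_1 = -xy + x + y^{2} - y - 1, LT = xy.
h_2 = -xy^{2} - xy - x - y^{2} - y + 1, LT = xy^{2}.

S(h_1,h_2): lcm = xy^{2}. S = xy - x - y^{3} + 1.
  leading term xy: subtract (-1)·h_1 from xy - x - y^{3} + 1 → -y^{3} + y^{2} - y
  leading term y^{3}: no divisor's leading term divides it; move -y^{3} to the remainder.
  leading term y^{2}: no divisor's leading term divides it; move y^{2} to the remainder.
  leading term y: no divisor's leading term divides it; move -y to the remainder.
  remainder -y^{3} + y^{2} - y ≠ 0; add k_3 = -y^{3} + y^{2} - y to the basis.

S(h_1,k_3): lcm = xy^{3}. S = -xy - y^{4} + y^{3} + y^{2}.
  leading term xy: subtract (1)·h_1 from -xy - y^{4} + y^{3} + y^{2} → -x - y^{4} + y^{3} + y + 1
  leading term x: no divisor's leading term divides it; move -x to the remainder.
  leading term y^{4}: subtract (y)·k_3 from -y^{4} + y^{3} + y + 1 → y^{2} + y + 1
  leading term y^{2}: no divisor's leading term divides it; move y^{2} to the remainder.
  leading term y: no divisor's leading term divides it; move y to the remainder.
  leading term 1: no divisor's leading term divides it; move 1 to the remainder.
  remainder -x + y^{2} + y + 1 ≠ 0; add k_4 = -x + y^{2} + y + 1 to the basis.

The other S-polynomials (S(h_2,k_3), S(h_1,k_4), S(h_2,k_4), S(k_3,k_4)) all reduce to 0 modulo the current basis, so we have a Gröbner basis.
Inter-reduce: drop elements whose leading term is divisible by another's, tail-reduce, and make monic.
Reduced Gröbner basis: {x - y^{2} - y - 1, y^{3} - y^{2} + y}.

Same reduced basis, so the two generating sets span the same ideal.

Yes, the ideals are equal.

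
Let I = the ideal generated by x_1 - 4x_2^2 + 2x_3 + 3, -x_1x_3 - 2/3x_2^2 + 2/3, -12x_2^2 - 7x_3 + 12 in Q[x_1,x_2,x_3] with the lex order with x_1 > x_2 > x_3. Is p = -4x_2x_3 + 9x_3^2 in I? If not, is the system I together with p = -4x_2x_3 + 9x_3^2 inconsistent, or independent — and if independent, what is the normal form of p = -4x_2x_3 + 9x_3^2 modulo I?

-4x_2x_3 + 9x_3^2 is independent of I; its normal form modulo I is -4x_2x_3 + 33/26x_3.

First compute the reduced Gröbner basis of I by Buchberger's algorithm.
f_1 = x_1 - 4x_2^2 + 2x_3 + 3, LT = x_1.
f_2 = -x_1x_3 - 2/3x_2^2 + 2/3, LT = x_1x_3.
f_3 = -12x_2^2 - 7x_3 + 12, LT = x_2^2.

S(f_1,f_2): lcm = x_1x_3. S = -4x_2^2x_3 - 2/3x_2^2 + 2x_3^2 + 3x_3 + 2/3.
  leading term x_2^2x_3: subtract (1/3x_3)·f_3 from -4x_2^2x_3 - 2/3x_2^2 + 2x_3^2 + 3x_3 + 2/3 → -2/3x_2^2 + 13/3x_3^2 - x_3 + 2/3
  leading term x_2^2: subtract (1/18)·f_3 from -2/3x_2^2 + 13/3x_3^2 - x_3 + 2/3 → 13/3x_3^2 - 11/18x_3
  leading term x_3^2: no divisor's leading term divides it; move 13/3x_3^2 to the remainder.
  leading term x_3: no divisor's leading term divides it; move -11/18x_3 to the remainder.
  remainder 13/3x_3^2 - 11/18x_3 ≠ 0; add h_4 = 13/3x_3^2 - 11/18x_3 to the basis.

The other S-polynomials (S(f_1,f_3), S(f_2,f_3), S(f_1,h_4), S(f_2,h_4), S(f_3,h_4)) all reduce to 0 modulo the current basis, so we have a Gröbner basis.
Inter-reduce: drop elements whose leading term is divisible by another's, tail-reduce, and make monic.
Reduced Gröbner basis: {x_1 + 13/3x_3 - 1, x_2^2 + 7/12x_3 - 1, x_3^2 - 11/78x_3}.
Label its elements g_1 = x_1 + 13/3x_3 - 1, g_2 = x_2^2 + 7/12x_3 - 1, g_3 = x_3^2 - 11/78x_3.

Reduce p = -4x_2x_3 + 9x_3^2 modulo G:
  leading term x_2x_3: no divisor's leading term divides it; move -4x_2x_3 to the remainder.
  leading term x_3^2: subtract (9)·g_3 from 9x_3^2 → 33/26x_3
  leading term x_3: no divisor's leading term divides it; move 33/26x_3 to the remainder.
  normal form = -4x_2x_3 + 33/26x_3.
The normal form is nonzero, so p ∉ I. Since p minus its normal form lies in I, I + (p) = I + (r) where r = -4x_2x_3 + 33/26x_3; decide whether this ideal is the whole ring.
Run Buchberger on G together with r (pairs among the g_i already reduce to 0 since G is a Gröbner basis):
g_1 = x_1 + 13/3x_3 - 1, LT = x_1.
g_2 = x_2^2 + 7/12x_3 - 1, LT = x_2^2.
g_3 = x_3^2 - 11/78x_3, LT = x_3^2.
r = -4x_2x_3 + 33/26x_3, LT = x_2x_3.

S(g_2,r): lcm = x_2^2x_3. S = 33/104x_2x_3 + 7/12x_3^2 - x_3.
  leading term x_2x_3: subtract (-33/416)·r from 33/104x_2x_3 + 7/12x_3^2 - x_3 → 7/12x_3^2 - 9727/10816x_3
  leading term x_3^2: subtract (7/12)·g_3 from 7/12x_3^2 - 9727/10816x_3 → -79535/97344x_3
  leading term x_3: no divisor's leading term divides it; move -79535/97344x_3 to the remainder.
  remainder -79535/97344x_3 ≠ 0; add m_5 = -79535/97344x_3 to the basis.

The other S-polynomials (S(g_1,g_2), S(g_1,g_3), S(g_1,r), S(g_2,g_3), S(g_3,r), S(g_1,m_5), S(g_2,m_5), S(g_3,m_5), S(r,m_5)) all reduce to 0 modulo the current basis, so we have a Gröbner basis.
Inter-reduce: drop elements whose leading term is divisible by another's, tail-reduce, and make monic.
Reduced Gröbner basis: {x_1 - 1, x_2^2 - 1, x_3}.
The reduced Gröbner basis of I + (p) is {x_1 - 1, x_2^2 - 1, x_3} ≠ {1}, a proper ideal, so the enlarged system stays consistent: p is independent of I, with normal form -4x_2x_3 + 33/26x_3.

The remainder on division by a Gröbner basis is unique — it is the normal form.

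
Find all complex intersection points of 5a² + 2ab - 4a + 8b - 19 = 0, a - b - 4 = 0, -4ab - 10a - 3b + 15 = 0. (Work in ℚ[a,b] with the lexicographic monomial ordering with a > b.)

Compute a lex Gröbner basis by Buchberger's algorithm.
f_1 = 5a² + 2ab - 4a + 8b - 19, LT = a².
f_2 = a - b - 4, LT = a.
f_3 = -4ab - 10a - 3b + 15, LT = ab.

S(f_1,f_2): lcm = a². S = 7/5ab + 16/5a + 8/5b - 19/5.
  leading term ab: subtract (7/5b)·f_2 from 7/5ab + 16/5a + 8/5b - 19/5 → 16/5a + 7/5b² + 36/5b - 19/5
  leading term a: subtract (16/5)·f_2 from 16/5a + 7/5b² + 36/5b - 19/5 → 7/5b² + 52/5b + 9
  leading term b²: no divisor's leading term divides it; move 7/5b² to the remainder.
  leading term b: no divisor's leading term divides it; move 52/5b to the remainder.
  leading term 1: no divisor's leading term divides it; move 9 to the remainder.
  remainder 7/5b² + 52/5b + 9 ≠ 0; add h_4 = 7/5b² + 52/5b + 9 to the basis.

S(f_1,f_3): lcm = a²b. S = -5/2a² + ⅖ab² - 31/20ab + 15/4a + 8/5b² - 19/5b.
  leading term a²: subtract (-½)·f_1 from -5/2a² + ⅖ab² - 31/20ab + 15/4a + 8/5b² - 19/5b → ⅖ab² - 11/20ab + 7/4a + 8/5b² + ⅕b - 19/2
  leading term ab²: subtract (⅖b²)·f_2 from ⅖ab² - 11/20ab + 7/4a + 8/5b² + ⅕b - 19/2 → -11/20ab + 7/4a + ⅖b³ + 16/5b² + ⅕b - 19/2
  leading term ab: subtract (-11/20b)·f_2 from -11/20ab + 7/4a + ⅖b³ + 16/5b² + ⅕b - 19/2 → 7/4a + ⅖b³ + 53/20b² - 2b - 19/2
  leading term a: subtract (7/4)·f_2 from 7/4a + ⅖b³ + 53/20b² - 2b - 19/2 → ⅖b³ + 53/20b² - ¼b - 5/2
  leading term b³: subtract (2/7b)·h_4 from ⅖b³ + 53/20b² - ¼b - 5/2 → -9/28b² - 79/28b - 5/2
  leading term b²: subtract (-45/196)·h_4 from -9/28b² - 79/28b - 5/2 → -85/196b - 85/196
  leading term b: no divisor's leading term divides it; move -85/196b to the remainder.
  leading term 1: no divisor's leading term divides it; move -85/196 to the remainder.
  remainder -85/196b - 85/196 ≠ 0; add h_5 = -85/196b - 85/196 to the basis.

The other S-polynomials (S(f_2,f_3), S(f_1,h_4), S(f_2,h_4), S(f_3,h_4), S(f_1,h_5), S(f_2,h_5), S(f_3,h_5), S(h_4,h_5)) all reduce to 0 modulo the current basis, so we have a Gröbner basis.
Inter-reduce: drop elements whose leading term is divisible by another's, tail-reduce, and make monic.
Reduced Gröbner basis: {a - 3, b + 1}.

The lex basis is triangular: the last element involves only b. Solving b + 1 = 0 gives b ∈ {-1}; substituting each value into the earlier elements determines the remaining variables.
  b = -1: the earlier basis element becomes a - 3 = 0, giving a = 3 — point (3, -1).
Substituting each solution back into the original system confirms all equations vanish.

{(3, -1)}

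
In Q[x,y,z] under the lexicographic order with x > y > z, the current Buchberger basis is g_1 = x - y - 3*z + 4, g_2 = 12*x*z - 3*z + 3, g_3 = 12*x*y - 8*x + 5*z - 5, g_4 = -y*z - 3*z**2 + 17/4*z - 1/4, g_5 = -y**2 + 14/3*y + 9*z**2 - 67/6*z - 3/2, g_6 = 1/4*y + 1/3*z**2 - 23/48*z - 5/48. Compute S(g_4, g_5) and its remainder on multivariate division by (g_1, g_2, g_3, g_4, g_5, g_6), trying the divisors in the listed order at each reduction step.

S(g_4, g_5) = 3*y*z**2 + 5/12*y*z + 1/4*y + 9*z**3 - 67/6*z**2 - 3/2*z; remainder on division = 0.

lcm(LM(g_4), LM(g_5)) = y**2*z.
S = (lcm/LT(g_4))·g_4 − (lcm/LT(g_5))·g_5 = 3*y*z**2 + 5/12*y*z + 1/4*y + 9*z**3 - 67/6*z**2 - 3/2*z.
Reduce S modulo (g_1, g_2, g_3, g_4, g_5, g_6) in that order:
  leading term y*z**2: subtract (-3*z)·g_4 from 3*y*z**2 + 5/12*y*z + 1/4*y + 9*z**3 - 67/6*z**2 - 3/2*z → 5/12*y*z + 1/4*y + 19/12*z**2 - 9/4*z
  leading term y*z: subtract (-5/12)·g_4 from 5/12*y*z + 1/4*y + 19/12*z**2 - 9/4*z → 1/4*y + 1/3*z**2 - 23/48*z - 5/48
  leading term y: subtract (1)·g_6 from 1/4*y + 1/3*z**2 - 23/48*z - 5/48 → 0
The remainder is 0, so this S-polynomial contributes no new basis element.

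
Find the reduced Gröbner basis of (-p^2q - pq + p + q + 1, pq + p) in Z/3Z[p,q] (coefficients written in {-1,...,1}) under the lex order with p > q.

Buchberger's algorithm terminates because the ascending chain of leading-term ideals stabilizes.

f_1 = -p^2q - pq + p + q + 1, LT = p^2q.
f_2 = pq + p, LT = pq.

S(f_1,f_2): lcm = p^2q. S = -p^2 + pq - p - q - 1.
  leading term p^2: no divisor's leading term divides it; move -p^2 to the remainder.
  leading term pq: subtract (1)·f_2 from pq - p - q - 1 → p - q - 1
  leading term p: no divisor's leading term divides it; move p to the remainder.
  leading term q: no divisor's leading term divides it; move -q to the remainder.
  leading term 1: no divisor's leading term divides it; move -1 to the remainder.
  remainder -p^2 + p - q - 1 ≠ 0; add g_3 = -p^2 + p - q - 1 to the basis.

S(f_1,g_3): lcm = p^2q. S = -pq - p - q^2 + q - 1.
  leading term pq: subtract (-1)·f_2 from -pq - p - q^2 + q - 1 → -q^2 + q - 1
  leading term q^2: no divisor's leading term divides it; move -q^2 to the remainder.
  leading term q: no divisor's leading term divides it; move q to the remainder.
  leading term 1: no divisor's leading term divides it; move -1 to the remainder.
  remainder -q^2 + q - 1 ≠ 0; add g_4 = -q^2 + q - 1 to the basis.

S(f_2,g_3): lcm = p^2q. S = p^2 + pq - q^2 - q.
  leading term p^2: subtract (-1)·g_3 from p^2 + pq - q^2 - q → pq + p - q^2 + q - 1
  leading term pq: subtract (1)·f_2 from pq + p - q^2 + q - 1 → -q^2 + q - 1
  leading term q^2: subtract (1)·g_4 from -q^2 + q - 1 → 0
  remainder 0.

S(f_1,g_4): lcm = p^2q^2. S = p^2q - p^2 + pq^2 - pq - q^2 - q.
  leading term p^2q: subtract (-1)·f_1 from p^2q - p^2 + pq^2 - pq - q^2 - q → -p^2 + pq^2 + pq + p - q^2 + 1
  leading term p^2: subtract (1)·g_3 from -p^2 + pq^2 + pq + p - q^2 + 1 → pq^2 + pq - q^2 + q - 1
  leading term pq^2: subtract (q)·f_2 from pq^2 + pq - q^2 + q - 1 → -q^2 + q - 1
  leading term q^2: subtract (1)·g_4 from -q^2 + q - 1 → 0
  remainder 0.

S(f_2,g_4): lcm = pq^2. S = -pq - p.
  leading term pq: subtract (-1)·f_2 from -pq - p → 0
  remainder 0.

S(g_3,g_4): leading monomials are coprime, so the S-polynomial reduces to 0 (Buchberger's first criterion).
Every S-polynomial of the final basis reduces to 0, so we have a Gröbner basis.
Inter-reduce: drop elements whose leading term is divisible by another's, tail-reduce, and make monic.

G = {p^2 - p + q + 1, pq + p, q^2 - q + 1}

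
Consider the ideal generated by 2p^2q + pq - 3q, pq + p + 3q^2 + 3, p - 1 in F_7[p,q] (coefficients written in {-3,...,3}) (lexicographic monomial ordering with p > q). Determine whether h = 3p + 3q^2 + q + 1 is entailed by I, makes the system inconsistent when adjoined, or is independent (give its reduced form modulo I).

First compute the reduced Gröbner basis of I by Buchberger's algorithm.
f_1 = 2p^2q + pq - 3q, LT = p^2q.
f_2 = pq + p + 3q^2 + 3, LT = pq.
f_3 = p - 1, LT = p.

S(f_1,f_2): lcm = p^2q. S = -p^2 - 3pq^2 - 3pq - 3p + 2q.
  leading term p^2: subtract (-p)·f_3 from -p^2 - 3pq^2 - 3pq - 3p + 2q → -3pq^2 - 3pq + 3p + 2q
  leading term pq^2: subtract (-3q)·f_2 from -3pq^2 - 3pq + 3p + 2q → 3p + 2q^3 - 3q
  leading term p: subtract (3)·f_3 from 3p + 2q^3 - 3q → 2q^3 - 3q + 3
  leading term q^3: no divisor's leading term divides it; move 2q^3 to the remainder.
  leading term q: no divisor's leading term divides it; move -3q to the remainder.
  leading term 1: no divisor's leading term divides it; move 3 to the remainder.
  remainder 2q^3 - 3q + 3 ≠ 0; add k_4 = 2q^3 - 3q + 3 to the basis.

S(f_1,f_3): lcm = p^2q. S = -2pq + 2q.
  leading term pq: subtract (-2)·f_2 from -2pq + 2q → 2p - q^2 + 2q - 1
  leading term p: subtract (2)·f_3 from 2p - q^2 + 2q - 1 → -q^2 + 2q + 1
  leading term q^2: no divisor's leading term divides it; move -q^2 to the remainder.
  leading term q: no divisor's leading term divides it; move 2q to the remainder.
  leading term 1: no divisor's leading term divides it; move 1 to the remainder.
  remainder -q^2 + 2q + 1 ≠ 0; add k_5 = -q^2 + 2q + 1 to the basis.

S(f_2,f_3): lcm = pq. S = p + 3q^2 + q + 3.
  leading term p: subtract (1)·f_3 from p + 3q^2 + q + 3 → 3q^2 + q - 3
  leading term q^2: subtract (-3)·k_5 from 3q^2 + q - 3 → 0
  remainder 0.

S(f_1,k_4): lcm = p^2q^3. S = -2p^2q + 2p^2 - 3pq^3 + 2q^3.
  leading term p^2q: subtract (-1)·f_1 from -2p^2q + 2p^2 - 3pq^3 + 2q^3 → 2p^2 - 3pq^3 + pq + 2q^3 - 3q
  leading term p^2: subtract (2p)·f_3 from 2p^2 - 3pq^3 + pq + 2q^3 - 3q → -3pq^3 + pq + 2p + 2q^3 - 3q
  leading term pq^3: subtract (-3q^2)·f_2 from -3pq^3 + pq + 2p + 2q^3 - 3q → 3pq^2 + pq + 2p + 2q^4 + 2q^3 + 2q^2 - 3q
  leading term pq^2: subtract (3q)·f_2 from 3pq^2 + pq + 2p + 2q^4 + 2q^3 + 2q^2 - 3q → -2pq + 2p + 2q^4 + 2q^2 + 2q
  leading term pq: subtract (-2)·f_2 from -2pq + 2p + 2q^4 + 2q^2 + 2q → -3p + 2q^4 + q^2 + 2q - 1
  leading term p: subtract (-3)·f_3 from -3p + 2q^4 + q^2 + 2q - 1 → 2q^4 + q^2 + 2q + 3
  leading term q^4: subtract (q)·k_4 from 2q^4 + q^2 + 2q + 3 → -3q^2 - q + 3
  leading term q^2: subtract (3)·k_5 from -3q^2 - q + 3 → 0
  remainder 0.

S(f_2,k_4): lcm = pq^3. S = pq^2 - 2pq + 2p + 3q^4 + 3q^2.
  leading term pq^2: subtract (q)·f_2 from pq^2 - 2pq + 2p + 3q^4 + 3q^2 → -3pq + 2p + 3q^4 - 3q^3 + 3q^2 - 3q
  leading term pq: subtract (-3)·f_2 from -3pq + 2p + 3q^4 - 3q^3 + 3q^2 - 3q → -2p + 3q^4 - 3q^3 - 2q^2 - 3q + 2
  leading term p: subtract (-2)·f_3 from -2p + 3q^4 - 3q^3 - 2q^2 - 3q + 2 → 3q^4 - 3q^3 - 2q^2 - 3q
  leading term q^4: subtract (-2q)·k_4 from 3q^4 - 3q^3 - 2q^2 - 3q → -3q^3 - q^2 + 3q
  leading term q^3: subtract (2)·k_4 from -3q^3 - q^2 + 3q → -q^2 + 2q + 1
  leading term q^2: subtract (1)·k_5 from -q^2 + 2q + 1 → 0
  remainder 0.

S(f_3,k_4): leading monomials are coprime, so the S-polynomial reduces to 0 (Buchberger's first criterion).
S(f_1,k_5): lcm = p^2q^2. S = 2p^2q + p^2 - 3pq^2 + 2q^2.
  leading term p^2q: subtract (1)·f_1 from 2p^2q + p^2 - 3pq^2 + 2q^2 → p^2 - 3pq^2 - pq + 2q^2 + 3q
  leading term p^2: subtract (p)·f_3 from p^2 - 3pq^2 - pq + 2q^2 + 3q → -3pq^2 - pq + p + 2q^2 + 3q
  leading term pq^2: subtract (-3q)·f_2 from -3pq^2 - pq + p + 2q^2 + 3q → 2pq + p + 2q^3 + 2q^2 - 2q
  leading term pq: subtract (2)·f_2 from 2pq + p + 2q^3 + 2q^2 - 2q → -p + 2q^3 + 3q^2 - 2q + 1
  leading term p: subtract (-1)·f_3 from -p + 2q^3 + 3q^2 - 2q + 1 → 2q^3 + 3q^2 - 2q
  leading term q^3: subtract (1)·k_4 from 2q^3 + 3q^2 - 2q → 3q^2 + q - 3
  leading term q^2: subtract (-3)·k_5 from 3q^2 + q - 3 → 0
  remainder 0.

S(f_2,k_5): lcm = pq^2. S = 3pq + p + 3q^3 + 3q.
  leading term pq: subtract (3)·f_2 from 3pq + p + 3q^3 + 3q → -2p + 3q^3 - 2q^2 + 3q - 2
  leading term p: subtract (-2)·f_3 from -2p + 3q^3 - 2q^2 + 3q - 2 → 3q^3 - 2q^2 + 3q + 3
  leading term q^3: subtract (-2)·k_4 from 3q^3 - 2q^2 + 3q + 3 → -2q^2 - 3q + 2
  leading term q^2: subtract (2)·k_5 from -2q^2 - 3q + 2 → 0
  remainder 0.

S(f_3,k_5): leading monomials are coprime, so the S-polynomial reduces to 0 (Buchberger's first criterion).
S(k_4,k_5): lcm = q^3. S = 2q^2 + 3q - 2.
  leading term q^2: subtract (-2)·k_5 from 2q^2 + 3q - 2 → 0
  remainder 0.

Every S-polynomial of the final basis reduces to 0, so we have a Gröbner basis.
Inter-reduce: drop elements whose leading term is divisible by another's, tail-reduce, and make monic.
Reduced Gröbner basis: {p - 1, q^2 - 2q - 1}.
Label its elements g_1 = p - 1, g_2 = q^2 - 2q - 1.

Reduce h = 3p + 3q^2 + q + 1 modulo G:
  leading term p: subtract (3)·g_1 from 3p + 3q^2 + q + 1 → 3q^2 + q - 3
  leading term q^2: subtract (3)·g_2 from 3q^2 + q - 3 → 0
  normal form = 0.
Since the normal form is 0, h ∈ I.

3p + 3q^2 + q + 1 lies in I (it reduces to 0).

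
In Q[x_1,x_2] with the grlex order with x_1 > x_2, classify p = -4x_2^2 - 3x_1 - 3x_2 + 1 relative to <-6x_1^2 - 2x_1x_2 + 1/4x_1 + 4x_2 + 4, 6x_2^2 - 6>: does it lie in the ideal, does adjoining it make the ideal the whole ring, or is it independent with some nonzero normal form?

First compute the reduced Gröbner basis of I by Buchberger's algorithm.
f_1 = -6x_1^2 - 2x_1x_2 + 1/4x_1 + 4x_2 + 4, LT = x_1^2.
f_2 = 6x_2^2 - 6, LT = x_2^2.

S(f_1,f_2): leading monomials are coprime, so the S-polynomial reduces to 0 (Buchberger's first criterion).
Every S-polynomial of the final basis reduces to 0, so we have a Gröbner basis.
Inter-reduce: drop elements whose leading term is divisible by another's, tail-reduce, and make monic.
Reduced Gröbner basis: {x_1^2 + 1/3x_1x_2 - 1/24x_1 - 2/3x_2 - 2/3, x_2^2 - 1}.
Label its elements g_1 = x_1^2 + 1/3x_1x_2 - 1/24x_1 - 2/3x_2 - 2/3, g_2 = x_2^2 - 1.

Reduce p = -4x_2^2 - 3x_1 - 3x_2 + 1 modulo G:
  leading term x_2^2: subtract (-4)·g_2 from -4x_2^2 - 3x_1 - 3x_2 + 1 → -3x_1 - 3x_2 - 3
  leading term x_1: no divisor's leading term divides it; move -3x_1 to the remainder.
  leading term x_2: no divisor's leading term divides it; move -3x_2 to the remainder.
  leading term 1: no divisor's leading term divides it; move -3 to the remainder.
  normal form = -3x_1 - 3x_2 - 3.
The normal form is nonzero, so p ∉ I. Since p minus its normal form lies in I, I + (p) = I + (r) where r = -3x_1 - 3x_2 - 3; decide whether this ideal is the whole ring.
Run Buchberger on G together with r (pairs among the g_i already reduce to 0 since G is a Gröbner basis):
g_1 = x_1^2 + 1/3x_1x_2 - 1/24x_1 - 2/3x_2 - 2/3, LT = x_1^2.
g_2 = x_2^2 - 1, LT = x_2^2.
r = -3x_1 - 3x_2 - 3, LT = x_1.

S(g_1,g_2): leading monomials are coprime, so the S-polynomial reduces to 0 (Buchberger's first criterion).
S(g_1,r): lcm = x_1^2. S = -2/3x_1x_2 - 25/24x_1 - 2/3x_2 - 2/3.
  leading term x_1x_2: subtract (2/9x_2)·r from -2/3x_1x_2 - 25/24x_1 - 2/3x_2 - 2/3 → 2/3x_2^2 - 25/24x_1 - 2/3
  leading term x_2^2: subtract (2/3)·g_2 from 2/3x_2^2 - 25/24x_1 - 2/3 → -25/24x_1
  leading term x_1: subtract (25/72)·r from -25/24x_1 → 25/24x_2 + 25/24
  leading term x_2: no divisor's leading term divides it; move 25/24x_2 to the remainder.
  leading term 1: no divisor's leading term divides it; move 25/24 to the remainder.
  remainder 25/24x_2 + 25/24 ≠ 0; add m_4 = 25/24x_2 + 25/24 to the basis.

S(g_2,r): leading monomials are coprime, so the S-polynomial reduces to 0 (Buchberger's first criterion).
S(g_1,m_4): leading monomials are coprime, so the S-polynomial reduces to 0 (Buchberger's first criterion).
S(g_2,m_4): lcm = x_2^2. S = -x_2 - 1.
  leading term x_2: subtract (-24/25)·m_4 from -x_2 - 1 → 0
  remainder 0.

S(r,m_4): leading monomials are coprime, so the S-polynomial reduces to 0 (Buchberger's first criterion).
Every S-polynomial of the final basis reduces to 0, so we have a Gröbner basis.
Inter-reduce: drop elements whose leading term is divisible by another's, tail-reduce, and make monic.
Reduced Gröbner basis: {x_1, x_2 + 1}.
The reduced Gröbner basis of I + (p) is {x_1, x_2 + 1} ≠ {1}, a proper ideal, so the enlarged system stays consistent: p is independent of I, with normal form -3x_1 - 3x_2 - 3.

-4x_2^2 - 3x_1 - 3x_2 + 1 is independent of I; its normal form modulo I is -3x_1 - 3x_2 - 3.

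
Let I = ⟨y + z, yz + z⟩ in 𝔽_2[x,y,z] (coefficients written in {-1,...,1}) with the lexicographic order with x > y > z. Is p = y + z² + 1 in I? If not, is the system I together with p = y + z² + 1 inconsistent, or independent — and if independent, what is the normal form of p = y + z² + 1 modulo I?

First compute the reduced Gröbner basis of I by Buchberger's algorithm.
f_1 = y + z, LT = y.
f_2 = yz + z, LT = yz.

S(f_1,f_2): lcm = yz. S = z² + z.
  reduce S modulo (f_1, f_2):
  remainder z² + z ≠ 0; add h_3 = z² + z to the basis.

The other S-polynomials (S(f_1,h_3), S(f_2,h_3)) all reduce to 0 modulo the current basis, so we have a Gröbner basis.
Inter-reduce: drop elements whose leading term is divisible by another's, tail-reduce, and make monic.
Reduced Gröbner basis: {y + z, z² + z}.
Label its elements g_1 = y + z, g_2 = z² + z.

Reduce p = y + z² + 1 modulo G:
  leading term y: subtract (1)·g_1 from y + z² + 1 → z² + z + 1
  leading term z²: subtract (1)·g_2 from z² + z + 1 → 1
  leading term 1: no divisor's leading term divides it; move 1 to the remainder.
  normal form = 1.
The normal form is nonzero, so p ∉ I. Since p minus its normal form lies in I, I + (p) = I + (r) where r = 1; decide whether this ideal is the whole ring.
Here r = 1 is a nonzero constant, hence a unit: 1 ∈ I + (p), the Gröbner basis of I + (p) is {1}, and the enlarged system has no common solution — adjoining p is inconsistent.

Adjoining y + z² + 1 makes the ideal the whole ring: the system is inconsistent.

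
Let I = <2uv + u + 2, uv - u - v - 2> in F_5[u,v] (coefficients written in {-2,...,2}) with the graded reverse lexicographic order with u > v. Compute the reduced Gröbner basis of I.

The reduced Gröbner basis is the canonical form of the ideal for this ordering.

f_1 = 2uv + u + 2, LT = uv.
f_2 = uv - u - v - 2, LT = uv.

S(f_1,f_2): lcm = uv. S = -u + v - 2.
  leading term u: no divisor's leading term divides it; move -u to the remainder.
  leading term v: no divisor's leading term divides it; move v to the remainder.
  leading term 1: no divisor's leading term divides it; move -2 to the remainder.
  remainder -u + v - 2 ≠ 0; add g_3 = -u + v - 2 to the basis.

S(f_1,g_3): lcm = uv. S = v^2 - 2u - 2v + 1.
  leading term v^2: no divisor's leading term divides it; move v^2 to the remainder.
  leading term u: subtract (2)·g_3 from -2u - 2v + 1 → v
  leading term v: no divisor's leading term divides it; move v to the remainder.
  remainder v^2 + v ≠ 0; add g_4 = v^2 + v to the basis.

S(f_2,g_3): lcm = uv. S = v^2 - u + 2v - 2.
  leading term v^2: subtract (1)·g_4 from v^2 - u + 2v - 2 → -u + v - 2
  leading term u: subtract (1)·g_3 from -u + v - 2 → 0
  remainder 0.

S(f_1,g_4): lcm = uv^2. S = 2uv + v.
  leading term uv: subtract (1)·f_1 from 2uv + v → -u + v - 2
  leading term u: subtract (1)·g_3 from -u + v - 2 → 0
  remainder 0.

S(f_2,g_4): lcm = uv^2. S = -2uv - v^2 - 2v.
  leading term uv: subtract (-1)·f_1 from -2uv - v^2 - 2v → -v^2 + u - 2v + 2
  leading term v^2: subtract (-1)·g_4 from -v^2 + u - 2v + 2 → u - v + 2
  leading term u: subtract (-1)·g_3 from u - v + 2 → 0
  remainder 0.

S(g_3,g_4): leading monomials are coprime, so the S-polynomial reduces to 0 (Buchberger's first criterion).
Every S-polynomial of the final basis reduces to 0, so we have a Gröbner basis.
Inter-reduce: drop elements whose leading term is divisible by another's, tail-reduce, and make monic.

G = {v^2 + v, u - v + 2}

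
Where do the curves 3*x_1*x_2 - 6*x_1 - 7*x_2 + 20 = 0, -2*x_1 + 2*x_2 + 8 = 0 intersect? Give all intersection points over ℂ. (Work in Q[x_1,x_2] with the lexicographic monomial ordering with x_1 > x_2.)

{(3, -1), (16/3, 4/3)}

Compute a lex Gröbner basis by Buchberger's algorithm.
f_1 = 3*x_1*x_2 - 6*x_1 - 7*x_2 + 20, LT = x_1*x_2.
f_2 = -2*x_1 + 2*x_2 + 8, LT = x_1.

S(f_1,f_2): lcm = x_1*x_2. S = -2*x_1 + x_2**2 + 5/3*x_2 + 20/3.
  reduce S modulo (f_1, f_2):
  remainder x_2**2 - 1/3*x_2 - 4/3 ≠ 0; add h_3 = x_2**2 - 1/3*x_2 - 4/3 to the basis.

The other S-polynomials (S(f_1,h_3), S(f_2,h_3)) all reduce to 0 modulo the current basis, so we have a Gröbner basis.
Inter-reduce: drop elements whose leading term is divisible by another's, tail-reduce, and make monic.
Reduced Gröbner basis: {x_1 - x_2 - 4, x_2**2 - 1/3*x_2 - 4/3}.

Since the basis is lex-ordered, x_2**2 - 1/3*x_2 - 4/3 is univariate in x_2. Its roots are {-1, 4/3}. Back-substituting each root into the other basis elements fixes the other coordinates.
  x_2 = -1: the earlier basis element becomes x_1 - 3 = 0, giving x_1 = 3 — point (3, -1).
  x_2 = 4/3: the earlier basis element becomes x_1 - 16/3 = 0, giving x_1 = 16/3 — point (16/3, 4/3).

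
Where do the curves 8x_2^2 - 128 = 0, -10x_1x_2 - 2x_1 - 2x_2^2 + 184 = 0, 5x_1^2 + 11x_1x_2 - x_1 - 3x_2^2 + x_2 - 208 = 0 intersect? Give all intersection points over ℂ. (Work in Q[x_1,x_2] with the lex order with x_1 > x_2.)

{(-4, -4)}

Compute a lex Gröbner basis by Buchberger's algorithm.
f_1 = 8x_2^2 - 128, LT = x_2^2.
f_2 = -10x_1x_2 - 2x_1 - 2x_2^2 + 184, LT = x_1x_2.
f_3 = 5x_1^2 + 11x_1x_2 - x_1 - 3x_2^2 + x_2 - 208, LT = x_1^2.

S(f_1,f_2): lcm = x_1x_2^2. S = -1/5x_1x_2 - 16x_1 - 1/5x_2^3 + 92/5x_2.
  leading term x_1x_2: subtract (1/50)·f_2 from -1/5x_1x_2 - 16x_1 - 1/5x_2^3 + 92/5x_2 → -399/25x_1 - 1/5x_2^3 + 1/25x_2^2 + 92/5x_2 - 92/25
  leading term x_1: no divisor's leading term divides it; move -399/25x_1 to the remainder.
  leading term x_2^3: subtract (-1/40x_2)·f_1 from -1/5x_2^3 + 1/25x_2^2 + 92/5x_2 - 92/25 → 1/25x_2^2 + 76/5x_2 - 92/25
  leading term x_2^2: subtract (1/200)·f_1 from 1/25x_2^2 + 76/5x_2 - 92/25 → 76/5x_2 - 76/25
  leading term x_2: no divisor's leading term divides it; move 76/5x_2 to the remainder.
  leading term 1: no divisor's leading term divides it; move -76/25 to the remainder.
  remainder -399/25x_1 + 76/5x_2 - 76/25 ≠ 0; add h_4 = -399/25x_1 + 76/5x_2 - 76/25 to the basis.

S(f_2,f_3): lcm = x_1^2x_2. S = 1/5x_1^2 - 2x_1x_2^2 + 1/5x_1x_2 - 92/5x_1 + 3/5x_2^3 - 1/5x_2^2 + 208/5x_2.
  leading term x_1^2: subtract (1/25)·f_3 from 1/5x_1^2 - 2x_1x_2^2 + 1/5x_1x_2 - 92/5x_1 + 3/5x_2^3 - 1/5x_2^2 + 208/5x_2 → -2x_1x_2^2 - 6/25x_1x_2 - 459/25x_1 + 3/5x_2^3 - 2/25x_2^2 + 1039/25x_2 + 208/25
  leading term x_1x_2^2: subtract (-1/4x_1)·f_1 from -2x_1x_2^2 - 6/25x_1x_2 - 459/25x_1 + 3/5x_2^3 - 2/25x_2^2 + 1039/25x_2 + 208/25 → -6/25x_1x_2 - 1259/25x_1 + 3/5x_2^3 - 2/25x_2^2 + 1039/25x_2 + 208/25
  leading term x_1x_2: subtract (3/125)·f_2 from -6/25x_1x_2 - 1259/25x_1 + 3/5x_2^3 - 2/25x_2^2 + 1039/25x_2 + 208/25 → -6289/125x_1 + 3/5x_2^3 - 4/125x_2^2 + 1039/25x_2 + 488/125
  leading term x_1: subtract (331/105)·h_4 from -6289/125x_1 + 3/5x_2^3 - 4/125x_2^2 + 1039/25x_2 + 488/125 → 3/5x_2^3 - 4/125x_2^2 - 3337/525x_2 + 35404/2625
  leading term x_2^3: subtract (3/40x_2)·f_1 from 3/5x_2^3 - 4/125x_2^2 - 3337/525x_2 + 35404/2625 → -4/125x_2^2 + 1703/525x_2 + 35404/2625
  leading term x_2^2: subtract (-1/250)·f_1 from -4/125x_2^2 + 1703/525x_2 + 35404/2625 → 1703/525x_2 + 6812/525
  leading term x_2: no divisor's leading term divides it; move 1703/525x_2 to the remainder.
  leading term 1: no divisor's leading term divides it; move 6812/525 to the remainder.
  remainder 1703/525x_2 + 6812/525 ≠ 0; add h_5 = 1703/525x_2 + 6812/525 to the basis.

The other S-polynomials (S(f_1,f_3), S(f_1,h_4), S(f_2,h_4), S(f_3,h_4), S(f_1,h_5), S(f_2,h_5), S(f_3,h_5), S(h_4,h_5)) all reduce to 0 modulo the current basis, so we have a Gröbner basis.
Inter-reduce: drop elements whose leading term is divisible by another's, tail-reduce, and make monic.
Reduced Gröbner basis: {x_1 + 4, x_2 + 4}.

The lex basis is triangular: the last element involves only x_2. Solving x_2 + 4 = 0 gives x_2 ∈ {-4}; substituting each value into the earlier elements determines the remaining variables.
  x_2 = -4: the earlier basis element becomes x_1 + 4 = 0, giving x_1 = -4 — point (-4, -4).
Each listed point satisfies every original equation (direct substitution).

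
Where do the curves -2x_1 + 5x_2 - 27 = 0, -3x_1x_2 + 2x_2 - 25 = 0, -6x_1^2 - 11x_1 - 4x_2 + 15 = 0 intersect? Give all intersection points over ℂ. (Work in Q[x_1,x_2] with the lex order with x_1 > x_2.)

Compute a lex Gröbner basis by Buchberger's algorithm.
f_1 = -2x_1 + 5x_2 - 27, LT = x_1.
f_2 = -3x_1x_2 + 2x_2 - 25, LT = x_1x_2.
f_3 = -6x_1^2 - 11x_1 - 4x_2 + 15, LT = x_1^2.

S(f_1,f_2): lcm = x_1x_2. S = -5/2x_2^2 + 85/6x_2 - 25/3.
  leading term x_2^2: no divisor's leading term divides it; move -5/2x_2^2 to the remainder.
  leading term x_2: no divisor's leading term divides it; move 85/6x_2 to the remainder.
  leading term 1: no divisor's leading term divides it; move -25/3 to the remainder.
  remainder -5/2x_2^2 + 85/6x_2 - 25/3 ≠ 0; add h_4 = -5/2x_2^2 + 85/6x_2 - 25/3 to the basis.

S(f_1,f_3): lcm = x_1^2. S = -5/2x_1x_2 + 35/3x_1 - 2/3x_2 + 5/2.
  leading term x_1x_2: subtract (5/4x_2)·f_1 from -5/2x_1x_2 + 35/3x_1 - 2/3x_2 + 5/2 → 35/3x_1 - 25/4x_2^2 + 397/12x_2 + 5/2
  leading term x_1: subtract (-35/6)·f_1 from 35/3x_1 - 25/4x_2^2 + 397/12x_2 + 5/2 → -25/4x_2^2 + 249/4x_2 - 155
  leading term x_2^2: subtract (5/2)·h_4 from -25/4x_2^2 + 249/4x_2 - 155 → 161/6x_2 - 805/6
  leading term x_2: no divisor's leading term divides it; move 161/6x_2 to the remainder.
  leading term 1: no divisor's leading term divides it; move -805/6 to the remainder.
  remainder 161/6x_2 - 805/6 ≠ 0; add h_5 = 161/6x_2 - 805/6 to the basis.

S(f_2,f_3): lcm = x_1^2x_2. S = -5/2x_1x_2 + 25/3x_1 - 2/3x_2^2 + 5/2x_2.
  leading term x_1x_2: subtract (5/4x_2)·f_1 from -5/2x_1x_2 + 25/3x_1 - 2/3x_2^2 + 5/2x_2 → 25/3x_1 - 83/12x_2^2 + 145/4x_2
  leading term x_1: subtract (-25/6)·f_1 from 25/3x_1 - 83/12x_2^2 + 145/4x_2 → -83/12x_2^2 + 685/12x_2 - 225/2
  leading term x_2^2: subtract (83/30)·h_4 from -83/12x_2^2 + 685/12x_2 - 225/2 → 161/9x_2 - 805/9
  leading term x_2: subtract (2/3)·h_5 from 161/9x_2 - 805/9 → 0
  remainder 0.

S(f_1,h_4): leading monomials are coprime, so the S-polynomial reduces to 0 (Buchberger's first criterion).
S(f_2,h_4): lcm = x_1x_2^2. S = 17/3x_1x_2 - 10/3x_1 - 2/3x_2^2 + 25/3x_2.
  leading term x_1x_2: subtract (-17/6x_2)·f_1 from 17/3x_1x_2 - 10/3x_1 - 2/3x_2^2 + 25/3x_2 → -10/3x_1 + 27/2x_2^2 - 409/6x_2
  leading term x_1: subtract (5/3)·f_1 from -10/3x_1 + 27/2x_2^2 - 409/6x_2 → 27/2x_2^2 - 153/2x_2 + 45
  leading term x_2^2: subtract (-27/5)·h_4 from 27/2x_2^2 - 153/2x_2 + 45 → 0
  remainder 0.

S(f_3,h_4): leading monomials are coprime, so the S-polynomial reduces to 0 (Buchberger's first criterion).
S(f_1,h_5): leading monomials are coprime, so the S-polynomial reduces to 0 (Buchberger's first criterion).
S(f_2,h_5): lcm = x_1x_2. S = 5x_1 - 2/3x_2 + 25/3.
  leading term x_1: subtract (-5/2)·f_1 from 5x_1 - 2/3x_2 + 25/3 → 71/6x_2 - 355/6
  leading term x_2: subtract (71/161)·h_5 from 71/6x_2 - 355/6 → 0
  remainder 0.

S(f_3,h_5): leading monomials are coprime, so the S-polynomial reduces to 0 (Buchberger's first criterion).
S(h_4,h_5): lcm = x_2^2. S = -2/3x_2 + 10/3.
  leading term x_2: subtract (-4/161)·h_5 from -2/3x_2 + 10/3 → 0
  remainder 0.

Every S-polynomial of the final basis reduces to 0, so we have a Gröbner basis.
Inter-reduce: drop elements whose leading term is divisible by another's, tail-reduce, and make monic.
Reduced Gröbner basis: {x_1 + 1, x_2 - 5}.

The lex basis is triangular: the last element involves only x_2. Solving x_2 - 5 = 0 gives x_2 ∈ {5}; substituting each value into the earlier elements determines the remaining variables.
  x_2 = 5: the earlier basis element becomes x_1 + 1 = 0, giving x_1 = -1 — point (-1, 5).
Each listed point satisfies every original equation (direct substitution).
Zero-dimensionality of the ideal guarantees finitely many solutions over ℂ.

{(-1, 5)}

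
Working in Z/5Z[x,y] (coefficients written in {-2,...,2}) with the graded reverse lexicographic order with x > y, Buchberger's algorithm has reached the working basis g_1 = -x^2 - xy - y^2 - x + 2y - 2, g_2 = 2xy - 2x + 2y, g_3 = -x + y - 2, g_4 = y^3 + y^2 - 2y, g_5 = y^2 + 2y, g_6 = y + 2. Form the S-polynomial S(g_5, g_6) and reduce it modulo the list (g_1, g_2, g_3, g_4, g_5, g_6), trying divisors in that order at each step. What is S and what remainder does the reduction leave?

S(g_5, g_6) = 0; remainder on division = 0.

lcm(LM(g_5), LM(g_6)) = y^2.
S = (lcm/LT(g_5))·g_5 − (lcm/LT(g_6))·g_6 = 0.
Reduce S modulo (g_1, g_2, g_3, g_4, g_5, g_6) in that order:
The remainder is 0, so this S-polynomial contributes no new basis element.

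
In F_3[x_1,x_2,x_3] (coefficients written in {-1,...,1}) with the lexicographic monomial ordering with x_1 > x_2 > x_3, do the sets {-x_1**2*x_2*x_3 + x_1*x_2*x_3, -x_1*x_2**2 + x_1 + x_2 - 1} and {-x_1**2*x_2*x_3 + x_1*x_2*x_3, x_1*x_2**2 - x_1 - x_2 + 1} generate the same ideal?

Yes, the ideals are equal.

For a fixed monomial order, each ideal has a unique reduced Gröbner basis; comparing bases decides equality.
Buchberger on the first generating set:
f_1 = -x_1**2*x_2*x_3 + x_1*x_2*x_3, LT = x_1**2*x_2*x_3.
f_2 = -x_1*x_2**2 + x_1 + x_2 - 1, LT = x_1*x_2**2.

S(f_1,f_2): lcm = x_1**2*x_2**2*x_3. S = x_1**2*x_3 - x_1*x_2**2*x_3 + x_1*x_2*x_3 - x_1*x_3.
  reduce S modulo (f_1, f_2):
  remainder x_1**2*x_3 + x_1*x_2*x_3 + x_1*x_3 - x_2*x_3 + x_3 ≠ 0; add g_3 = x_1**2*x_3 + x_1*x_2*x_3 + x_1*x_3 - x_2*x_3 + x_3 to the basis.

S(f_1,g_3): lcm = x_1**2*x_2*x_3. S = -x_1*x_2**2*x_3 + x_1*x_2*x_3 + x_2**2*x_3 - x_2*x_3.
  reduce S modulo (f_1, f_2, g_3):
  remainder x_1*x_2*x_3 - x_1*x_3 + x_2**2*x_3 + x_2*x_3 + x_3 ≠ 0; add g_4 = x_1*x_2*x_3 - x_1*x_3 + x_2**2*x_3 + x_2*x_3 + x_3 to the basis.

S(f_2,g_3): lcm = x_1**2*x_2**2*x_3. S = -x_1**2*x_3 - x_1*x_2**3*x_3 - x_1*x_2**2*x_3 - x_1*x_2*x_3 + x_1*x_3 + x_2**3*x_3 - x_2**2*x_3.
  reduce S modulo (f_1, f_2, g_3, g_4):
  remainder x_2**3*x_3 - x_2**2*x_3 ≠ 0; add g_5 = x_2**3*x_3 - x_2**2*x_3 to the basis.

The other S-polynomials (S(f_1,g_4), S(f_2,g_4), S(g_3,g_4), S(f_1,g_5), S(f_2,g_5), S(g_3,g_5), S(g_4,g_5)) all reduce to 0 modulo the current basis, so we have a Gröbner basis.
Inter-reduce: drop elements whose leading term is divisible by another's, tail-reduce, and make monic.
Reduced Gröbner basis: {x_1**2*x_3 - x_1*x_3 - x_2**2*x_3 + x_2*x_3, x_1*x_2**2 - x_1 - x_2 + 1, x_1*x_2*x_3 - x_1*x_3 + x_2**2*x_3 + x_2*x_3 + x_3, x_2**3*x_3 - x_2**2*x_3}.

Buchberger on the second generating set:
h_1 = -x_1**2*x_2*x_3 + x_1*x_2*x_3, LT = x_1**2*x_2*x_3.
h_2 = x_1*x_2**2 - x_1 - x_2 + 1, LT = x_1*x_2**2.

S(h_1,h_2): lcm = x_1**2*x_2**2*x_3. S = x_1**2*x_3 - x_1*x_2**2*x_3 + x_1*x_2*x_3 - x_1*x_3.
  reduce S modulo (h_1, h_2):
  remainder x_1**2*x_3 + x_1*x_2*x_3 + x_1*x_3 - x_2*x_3 + x_3 ≠ 0; add k_3 = x_1**2*x_3 + x_1*x_2*x_3 + x_1*x_3 - x_2*x_3 + x_3 to the basis.

S(h_1,k_3): lcm = x_1**2*x_2*x_3. S = -x_1*x_2**2*x_3 + x_1*x_2*x_3 + x_2**2*x_3 - x_2*x_3.
  reduce S modulo (h_1, h_2, k_3):
  remainder x_1*x_2*x_3 - x_1*x_3 + x_2**2*x_3 + x_2*x_3 + x_3 ≠ 0; add k_4 = x_1*x_2*x_3 - x_1*x_3 + x_2**2*x_3 + x_2*x_3 + x_3 to the basis.

S(h_2,k_3): lcm = x_1**2*x_2**2*x_3. S = -x_1**2*x_3 - x_1*x_2**3*x_3 - x_1*x_2**2*x_3 - x_1*x_2*x_3 + x_1*x_3 + x_2**3*x_3 - x_2**2*x_3.
  reduce S modulo (h_1, h_2, k_3, k_4):
  remainder x_2**3*x_3 - x_2**2*x_3 ≠ 0; add k_5 = x_2**3*x_3 - x_2**2*x_3 to the basis.

The other S-polynomials (S(h_1,k_4), S(h_2,k_4), S(k_3,k_4), S(h_1,k_5), S(h_2,k_5), S(k_3,k_5), S(k_4,k_5)) all reduce to 0 modulo the current basis, so we have a Gröbner basis.
Inter-reduce: drop elements whose leading term is divisible by another's, tail-reduce, and make monic.
Reduced Gröbner basis: {x_1**2*x_3 - x_1*x_3 - x_2**2*x_3 + x_2*x_3, x_1*x_2**2 - x_1 - x_2 + 1, x_1*x_2*x_3 - x_1*x_3 + x_2**2*x_3 + x_2*x_3 + x_3, x_2**3*x_3 - x_2**2*x_3}.

These coincide, so the ideals are equal.
The choice of monomial ordering does not affect the verdict — as long as both bases are computed under the same ordering, their equality decides ideal equality.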